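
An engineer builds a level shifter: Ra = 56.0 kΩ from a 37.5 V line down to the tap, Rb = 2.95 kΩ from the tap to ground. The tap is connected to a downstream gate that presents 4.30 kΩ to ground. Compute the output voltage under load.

V_out ≈ 1.14 V

The load sits in parallel with Rb: Rb‖R_L = (2.95 × 4.30) / (2.95 + 4.30) = 1.750 kΩ.
V_out = 37.5 × 1.750 / (56.0 + 1.750) = 37.5 × 1.750/57.75 = 1.14 V.
(Unloaded it would have been 1.88 V.)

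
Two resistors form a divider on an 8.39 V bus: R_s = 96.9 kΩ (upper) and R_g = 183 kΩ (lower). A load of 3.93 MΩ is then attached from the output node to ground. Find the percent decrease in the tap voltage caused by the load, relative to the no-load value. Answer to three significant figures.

The divider's output (Thévenin) resistance is R_s‖R_g = 63.35 kΩ.
Fractional drop under load = R_th/(R_th + R_L) = 63.35 / (63.35 + 3930) = 0.01586.
So the output falls by 1.59 %.

1.59 %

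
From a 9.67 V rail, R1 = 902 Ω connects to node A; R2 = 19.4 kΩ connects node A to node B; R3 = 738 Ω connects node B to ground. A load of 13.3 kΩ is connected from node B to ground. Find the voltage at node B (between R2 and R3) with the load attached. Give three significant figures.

At node B, R3 is in parallel with the load: R3‖R_L = 699.2 Ω.
Below node A the resistance is R2 + (R3‖R_L) = 20100 Ω, so V_A = 9.67 × 20100/21000 = 9.255 V.
Then V_B = V_A × (R3‖R_L)/(R2 + R3‖R_L) = 9.255 × 699.2/20100 = 0.322 V.

V ≈ 0.322 V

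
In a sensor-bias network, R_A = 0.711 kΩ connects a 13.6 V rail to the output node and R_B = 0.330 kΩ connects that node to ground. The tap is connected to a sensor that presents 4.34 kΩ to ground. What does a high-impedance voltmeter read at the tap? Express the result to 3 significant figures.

The load sits in parallel with R_B: R_B‖R_L = (330 × 4340) / (330 + 4340) = 306.7 Ω.
V_out = 13.6 × 306.7 / (711 + 306.7) = 13.6 × 306.7/1018 = 4.10 V.
(Unloaded it would have been 4.31 V.)

V_out ≈ 4.10 V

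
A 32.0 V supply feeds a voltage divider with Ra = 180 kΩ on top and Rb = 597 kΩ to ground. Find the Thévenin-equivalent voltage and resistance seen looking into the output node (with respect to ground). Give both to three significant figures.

V_th = 24.6 V, R_th = 138 kΩ

V_th is the open-circuit tap voltage: 32.0 × 597/(180 + 597) = 24.6 V.
With the supply zeroed, Ra and Rb appear in parallel from the tap: R_th = Ra‖Rb = (180 × 597)/777.0 = 138 kΩ.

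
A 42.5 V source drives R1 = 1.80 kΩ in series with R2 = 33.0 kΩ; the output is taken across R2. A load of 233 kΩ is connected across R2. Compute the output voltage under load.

V_out ≈ 40.0 V

The load sits in parallel with R2: R2‖R_L = (33.0 × 233) / (33.0 + 233) = 28.91 kΩ.
V_out = 42.5 × 28.91 / (1.80 + 28.91) = 42.5 × 28.91/30.71 = 40.0 V.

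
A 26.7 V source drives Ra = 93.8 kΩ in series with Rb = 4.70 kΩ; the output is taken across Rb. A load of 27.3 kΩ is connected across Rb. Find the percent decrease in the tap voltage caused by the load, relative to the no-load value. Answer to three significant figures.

Unloaded V = 26.7 × 4.70/98.50 = 1.2740 V.
Loaded: Rb‖R_L = 4.010 kΩ, giving V = 26.7 × 4.010/97.81 = 1.0946 V.
Drop = (1.2740 − 1.0946) / 1.2740 = 14.1 %.

14.1 %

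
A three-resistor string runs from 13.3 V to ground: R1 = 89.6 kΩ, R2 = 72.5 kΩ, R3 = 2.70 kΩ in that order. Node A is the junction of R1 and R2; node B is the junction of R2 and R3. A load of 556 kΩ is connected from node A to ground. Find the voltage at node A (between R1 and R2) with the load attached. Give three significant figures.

V ≈ 5.65 V

Below node A the series string R2+R3 = 75.20 kΩ sits in parallel with the 556 kΩ load: 66.24 kΩ.
V_A = 13.3 × 66.24/(89.6 + 66.24) = 5.65 V.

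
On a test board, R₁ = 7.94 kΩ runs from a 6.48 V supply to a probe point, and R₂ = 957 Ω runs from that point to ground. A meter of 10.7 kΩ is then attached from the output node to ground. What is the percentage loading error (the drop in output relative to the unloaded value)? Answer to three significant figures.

The divider's output (Thévenin) resistance is R₁‖R₂ = 854.1 Ω.
Fractional drop under load = R_th/(R_th + R_L) = 854.1 / (854.1 + 10700) = 0.07392.
So the output falls by 7.39 %.

7.39 %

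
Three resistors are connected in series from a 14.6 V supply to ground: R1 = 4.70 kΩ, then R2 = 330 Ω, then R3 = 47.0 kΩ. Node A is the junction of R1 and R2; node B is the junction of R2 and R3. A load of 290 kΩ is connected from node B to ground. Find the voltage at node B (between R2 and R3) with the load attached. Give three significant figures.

V ≈ 13.0 V

At node B, R3 is in parallel with the load: R3‖R_L = 40450 Ω.
Below node A the resistance is R2 + (R3‖R_L) = 40780 Ω, so V_A = 14.6 × 40780/45480 = 13.09 V.
Then V_B = V_A × (R3‖R_L)/(R2 + R3‖R_L) = 13.09 × 40450/40780 = 13.0 V.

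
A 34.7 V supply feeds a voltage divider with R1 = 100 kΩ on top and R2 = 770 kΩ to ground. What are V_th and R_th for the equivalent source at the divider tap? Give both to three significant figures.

V_th is the open-circuit tap voltage: 34.7 × 770/(100 + 770) = 30.7 V.
With the supply zeroed, R1 and R2 appear in parallel from the tap: R_th = R1‖R2 = (100 × 770)/870.0 = 88.5 kΩ.

V_th = 30.7 V, R_th = 88.5 kΩ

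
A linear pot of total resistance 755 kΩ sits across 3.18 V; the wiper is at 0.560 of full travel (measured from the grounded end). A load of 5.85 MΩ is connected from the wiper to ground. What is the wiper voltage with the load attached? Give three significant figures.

V ≈ 1.73 V

The wiper splits the pot into (1−α)R = 332.2 kΩ above and αR = 422.8 kΩ below.
Lower section ‖ load = 394.3 kΩ.
V_wiper = 3.18 × 394.3/(332.2 + 394.3) = 1.73 V.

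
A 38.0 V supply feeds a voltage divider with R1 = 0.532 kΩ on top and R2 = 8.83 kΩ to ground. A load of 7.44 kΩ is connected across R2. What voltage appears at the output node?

The load sits in parallel with R2: R2‖R_L = (8830 × 7440) / (8830 + 7440) = 4038 Ω.
V_out = 38.0 × 4038 / (532 + 4038) = 38.0 × 4038/4570 = 33.6 V.

V_out ≈ 33.6 V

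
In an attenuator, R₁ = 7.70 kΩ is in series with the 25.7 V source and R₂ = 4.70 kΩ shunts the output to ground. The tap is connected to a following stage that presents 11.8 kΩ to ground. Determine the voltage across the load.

V_out ≈ 7.81 V

The load sits in parallel with R₂: R₂‖R_L = (4.70 × 11.8) / (4.70 + 11.8) = 3.361 kΩ.
V_out = 25.7 × 3.361 / (7.70 + 3.361) = 25.7 × 3.361/11.06 = 7.81 V.
(Unloaded it would have been 9.74 V.)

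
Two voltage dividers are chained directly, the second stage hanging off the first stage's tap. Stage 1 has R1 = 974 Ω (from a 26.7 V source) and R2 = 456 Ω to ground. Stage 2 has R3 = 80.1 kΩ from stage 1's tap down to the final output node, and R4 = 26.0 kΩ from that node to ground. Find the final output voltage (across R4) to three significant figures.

V_out ≈ 2.08 V

Stage 2 presents R3+R4 = 106100 Ω as a load on stage 1's tap.
Stage 1's lower leg becomes R2‖(R3+R4) = 454.0 Ω, so V_mid = 26.7 × 454.0/1428 = 8.489 V.
Stage 2 is itself unloaded: V_out = V_mid × R4/(R3+R4) = 8.489 × 26000/106100 = 2.08 V.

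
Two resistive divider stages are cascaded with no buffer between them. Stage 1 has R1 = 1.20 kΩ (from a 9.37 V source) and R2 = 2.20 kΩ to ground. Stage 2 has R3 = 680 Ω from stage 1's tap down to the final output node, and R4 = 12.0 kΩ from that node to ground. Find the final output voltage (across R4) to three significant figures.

Stage 2 presents R3+R4 = 12680 Ω as a load on stage 1's tap.
Stage 1's lower leg becomes R2‖(R3+R4) = 1875 Ω, so V_mid = 9.37 × 1875/3075 = 5.713 V.
Stage 2 is itself unloaded: V_out = V_mid × R4/(R3+R4) = 5.713 × 12000/12680 = 5.41 V.

V_out ≈ 5.41 V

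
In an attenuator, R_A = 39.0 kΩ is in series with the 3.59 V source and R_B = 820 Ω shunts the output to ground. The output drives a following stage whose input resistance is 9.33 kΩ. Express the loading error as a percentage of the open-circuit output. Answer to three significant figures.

The divider's output (Thévenin) resistance is R_A‖R_B = 803.1 Ω.
Fractional drop under load = R_th/(R_th + R_L) = 803.1 / (803.1 + 9330) = 0.07926.
So the output falls by 7.93 %.

7.93 %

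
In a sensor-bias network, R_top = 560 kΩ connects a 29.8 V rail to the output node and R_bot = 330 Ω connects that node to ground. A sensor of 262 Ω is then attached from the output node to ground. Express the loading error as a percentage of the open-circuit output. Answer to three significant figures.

Unloaded V = 29.8 × 330/560300 = 0.01755 V.
Loaded: R_bot‖R_L = 146.0 Ω, giving V = 29.8 × 146.0/560100 = 0.007770 V.
Drop = (0.01755 − 0.007770) / 0.01755 = 55.7 %.

55.7 %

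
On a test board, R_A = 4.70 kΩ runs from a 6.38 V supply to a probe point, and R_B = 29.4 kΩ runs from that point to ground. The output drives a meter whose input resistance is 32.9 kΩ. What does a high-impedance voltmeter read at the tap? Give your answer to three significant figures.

V_out ≈ 4.90 V

The load sits in parallel with R_B: R_B‖R_L = (29.4 × 32.9) / (29.4 + 32.9) = 15.53 kΩ.
V_out = 6.38 × 15.53 / (4.70 + 15.53) = 6.38 × 15.53/20.23 = 4.90 V.
(Unloaded it would have been 5.50 V.)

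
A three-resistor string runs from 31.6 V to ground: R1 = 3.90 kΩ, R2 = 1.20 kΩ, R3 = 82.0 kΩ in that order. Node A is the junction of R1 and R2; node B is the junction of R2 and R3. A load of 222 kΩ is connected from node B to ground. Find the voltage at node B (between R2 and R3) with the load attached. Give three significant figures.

At node B, R3 is in parallel with the load: R3‖R_L = 59.88 kΩ.
Below node A the resistance is R2 + (R3‖R_L) = 61.08 kΩ, so V_A = 31.6 × 61.08/64.98 = 29.70 V.
Then V_B = V_A × (R3‖R_L)/(R2 + R3‖R_L) = 29.70 × 59.88/61.08 = 29.1 V.

V ≈ 29.1 V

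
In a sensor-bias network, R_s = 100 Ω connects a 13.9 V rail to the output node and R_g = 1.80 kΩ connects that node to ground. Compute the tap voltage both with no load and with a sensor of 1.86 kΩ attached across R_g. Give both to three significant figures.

Open-circuit: V = 13.9 × 1800/(100 + 1800) = 13.2 V.
With the load, R_g becomes R_g‖R_L = 914.8 Ω, so V = 13.9 × 914.8/1015 = 12.5 V.

Unloaded: 13.2 V; loaded: 12.5 V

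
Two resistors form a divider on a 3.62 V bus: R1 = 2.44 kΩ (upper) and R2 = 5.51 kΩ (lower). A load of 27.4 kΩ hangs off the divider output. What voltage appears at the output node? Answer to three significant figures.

The load sits in parallel with R2: R2‖R_L = (5.51 × 27.4) / (5.51 + 27.4) = 4.587 kΩ.
V_out = 3.62 × 4.587 / (2.44 + 4.587) = 3.62 × 4.587/7.027 = 2.36 V.

V_out ≈ 2.36 V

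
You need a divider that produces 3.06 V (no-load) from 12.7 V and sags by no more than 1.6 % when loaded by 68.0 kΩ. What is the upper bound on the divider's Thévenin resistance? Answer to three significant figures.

Loading drop = R_th/(R_th + R_L) ≤ 0.0160, so R_th ≤ R_L · ε/(1−ε) = 68.0 kΩ × 0.0160/0.9840 = 1.11 kΩ.
(Any R1, R2 with R2/(R1+R2) = 0.241 and R1‖R2 ≤ 1.11 kΩ will meet the spec.)

R_th ≤ 1.11 kΩ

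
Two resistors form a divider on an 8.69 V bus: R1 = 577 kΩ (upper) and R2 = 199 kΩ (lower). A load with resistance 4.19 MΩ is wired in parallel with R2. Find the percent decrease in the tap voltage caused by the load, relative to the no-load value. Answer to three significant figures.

3.41 %

The divider's output (Thévenin) resistance is R1‖R2 = 148.0 kΩ.
Fractional drop under load = R_th/(R_th + R_L) = 148.0 / (148.0 + 4190) = 0.03411.
So the output falls by 3.41 %.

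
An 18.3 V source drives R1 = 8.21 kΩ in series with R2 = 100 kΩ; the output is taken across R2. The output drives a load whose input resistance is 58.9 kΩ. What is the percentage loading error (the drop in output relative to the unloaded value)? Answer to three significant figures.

11.4 %

The divider's output (Thévenin) resistance is R1‖R2 = 7.587 kΩ.
Fractional drop under load = R_th/(R_th + R_L) = 7.587 / (7.587 + 58.9) = 0.1141.
So the output falls by 11.4 %.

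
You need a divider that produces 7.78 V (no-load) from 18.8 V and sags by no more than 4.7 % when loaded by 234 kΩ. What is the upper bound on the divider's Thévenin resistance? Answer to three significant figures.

Loading drop = R_th/(R_th + R_L) ≤ 0.0470, so R_th ≤ R_L · ε/(1−ε) = 234 kΩ × 0.0470/0.9530 = 11.5 kΩ.
(Any R1, R2 with R2/(R1+R2) = 0.414 and R1‖R2 ≤ 11.5 kΩ will meet the spec.)

R_th ≤ 11.5 kΩ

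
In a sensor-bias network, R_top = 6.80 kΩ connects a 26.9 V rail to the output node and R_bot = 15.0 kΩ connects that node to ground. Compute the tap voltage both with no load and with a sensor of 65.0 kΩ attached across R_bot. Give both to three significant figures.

Unloaded: 18.5 V; loaded: 17.3 V

Open-circuit: V = 26.9 × 15.0/(6.80 + 15.0) = 18.5 V.
With the load, R_bot becomes R_bot‖R_L = 12.19 kΩ, so V = 26.9 × 12.19/18.99 = 17.3 V.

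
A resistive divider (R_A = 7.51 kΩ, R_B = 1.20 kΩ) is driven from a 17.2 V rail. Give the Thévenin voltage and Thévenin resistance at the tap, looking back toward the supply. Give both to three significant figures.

V_th is the open-circuit tap voltage: 17.2 × 1.20/(7.51 + 1.20) = 2.37 V.
With the supply zeroed, R_A and R_B appear in parallel from the tap: R_th = R_A‖R_B = (7.51 × 1.20)/8.710 = 1.03 kΩ.

V_th = 2.37 V, R_th = 1.03 kΩ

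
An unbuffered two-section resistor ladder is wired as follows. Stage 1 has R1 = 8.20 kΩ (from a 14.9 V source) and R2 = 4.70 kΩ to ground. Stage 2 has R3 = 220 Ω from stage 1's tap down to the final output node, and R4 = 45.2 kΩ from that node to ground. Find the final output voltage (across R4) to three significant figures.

Stage 2 presents R3+R4 = 45420 Ω as a load on stage 1's tap.
Stage 1's lower leg becomes R2‖(R3+R4) = 4259 Ω, so V_mid = 14.9 × 4259/12460 = 5.094 V.
Stage 2 is itself unloaded: V_out = V_mid × R4/(R3+R4) = 5.094 × 45200/45420 = 5.07 V.

V_out ≈ 5.07 V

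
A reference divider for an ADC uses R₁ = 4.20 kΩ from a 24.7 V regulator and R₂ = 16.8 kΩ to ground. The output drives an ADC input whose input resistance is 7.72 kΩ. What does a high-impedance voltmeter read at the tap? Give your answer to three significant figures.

V_out ≈ 13.8 V

The load sits in parallel with R₂: R₂‖R_L = (16.8 × 7.72) / (16.8 + 7.72) = 5.289 kΩ.
V_out = 24.7 × 5.289 / (4.20 + 5.289) = 24.7 × 5.289/9.489 = 13.8 V.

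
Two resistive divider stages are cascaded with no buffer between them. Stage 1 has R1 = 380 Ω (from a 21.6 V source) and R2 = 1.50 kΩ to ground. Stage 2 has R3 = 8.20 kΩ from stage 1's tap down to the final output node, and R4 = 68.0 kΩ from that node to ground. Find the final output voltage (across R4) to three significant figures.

Stage 2 presents R3+R4 = 76200 Ω as a load on stage 1's tap.
Stage 1's lower leg becomes R2‖(R3+R4) = 1471 Ω, so V_mid = 21.6 × 1471/1851 = 17.17 V.
Stage 2 is itself unloaded: V_out = V_mid × R4/(R3+R4) = 17.17 × 68000/76200 = 15.3 V.

V_out ≈ 15.3 V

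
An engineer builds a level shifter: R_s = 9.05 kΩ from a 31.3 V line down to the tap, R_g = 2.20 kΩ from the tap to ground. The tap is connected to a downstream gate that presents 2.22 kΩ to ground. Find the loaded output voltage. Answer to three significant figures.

V_out ≈ 3.41 V

The load sits in parallel with R_g: R_g‖R_L = (2.20 × 2.22) / (2.20 + 2.22) = 1.105 kΩ.
V_out = 31.3 × 1.105 / (9.05 + 1.105) = 31.3 × 1.105/10.15 = 3.41 V.
(Unloaded it would have been 6.12 V.)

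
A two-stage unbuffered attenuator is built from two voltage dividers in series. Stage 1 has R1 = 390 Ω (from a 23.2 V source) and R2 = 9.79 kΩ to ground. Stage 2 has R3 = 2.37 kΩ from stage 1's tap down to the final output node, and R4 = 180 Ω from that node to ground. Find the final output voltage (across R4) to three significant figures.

Stage 2 presents R3+R4 = 2550 Ω as a load on stage 1's tap.
Stage 1's lower leg becomes R2‖(R3+R4) = 2023 Ω, so V_mid = 23.2 × 2023/2413 = 19.45 V.
Stage 2 is itself unloaded: V_out = V_mid × R4/(R3+R4) = 19.45 × 180/2550 = 1.37 V.

V_out ≈ 1.37 V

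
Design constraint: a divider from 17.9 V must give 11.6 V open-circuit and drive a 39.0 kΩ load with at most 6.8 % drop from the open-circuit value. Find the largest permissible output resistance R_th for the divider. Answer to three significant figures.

R_th ≤ 2.85 kΩ

Loading drop = R_th/(R_th + R_L) ≤ 0.0680, so R_th ≤ R_L · ε/(1−ε) = 39.0 kΩ × 0.0680/0.9320 = 2.85 kΩ.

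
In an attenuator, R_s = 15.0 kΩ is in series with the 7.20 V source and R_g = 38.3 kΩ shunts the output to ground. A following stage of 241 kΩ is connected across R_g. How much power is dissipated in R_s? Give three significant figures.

P ≈ 0.337 mW

Total resistance from the source is R_s + (R_g‖R_L) = 48.05 kΩ, so I = 7.20/48.05 kΩ = 0.1499 mA.
P = I²·R_s = (0.1499 mA)² × 15.0 kΩ = 0.337 mW.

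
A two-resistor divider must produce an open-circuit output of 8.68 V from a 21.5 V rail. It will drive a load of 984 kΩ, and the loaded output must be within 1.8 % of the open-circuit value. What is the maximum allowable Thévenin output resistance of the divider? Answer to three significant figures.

R_th ≤ 18.0 kΩ

Loading drop = R_th/(R_th + R_L) ≤ 0.0180, so R_th ≤ R_L · ε/(1−ε) = 984 kΩ × 0.0180/0.9820 = 18.0 kΩ.
(Any R1, R2 with R2/(R1+R2) = 0.404 and R1‖R2 ≤ 18.0 kΩ will meet the spec.)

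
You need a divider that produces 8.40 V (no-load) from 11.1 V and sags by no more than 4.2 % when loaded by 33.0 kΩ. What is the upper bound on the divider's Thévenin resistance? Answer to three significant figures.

Loading drop = R_th/(R_th + R_L) ≤ 0.0420, so R_th ≤ R_L · ε/(1−ε) = 33.0 kΩ × 0.0420/0.9580 = 1.45 kΩ.

R_th ≤ 1.45 kΩ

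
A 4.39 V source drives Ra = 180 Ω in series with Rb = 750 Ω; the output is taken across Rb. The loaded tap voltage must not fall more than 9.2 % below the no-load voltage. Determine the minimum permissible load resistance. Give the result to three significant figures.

R_L(min) ≈ 1.43 kΩ

Output resistance R_th = Ra‖Rb = (180 × 750)/930.0 = 145.2 Ω.
The fractional drop is R_th/(R_th + R_L); requiring this ≤ 0.0920 gives R_L ≥ R_th(1/0.0920 − 1) = 145.2 × 9.870 = 1.43 kΩ.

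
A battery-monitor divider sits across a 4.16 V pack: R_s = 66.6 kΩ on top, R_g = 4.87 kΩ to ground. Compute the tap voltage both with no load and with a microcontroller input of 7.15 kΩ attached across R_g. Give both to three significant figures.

Unloaded: 0.283 V; loaded: 0.173 V

Open-circuit: V = 4.16 × 4.87/(66.6 + 4.87) = 0.283 V.
With the load, R_g becomes R_g‖R_L = 2.897 kΩ, so V = 4.16 × 2.897/69.50 = 0.173 V.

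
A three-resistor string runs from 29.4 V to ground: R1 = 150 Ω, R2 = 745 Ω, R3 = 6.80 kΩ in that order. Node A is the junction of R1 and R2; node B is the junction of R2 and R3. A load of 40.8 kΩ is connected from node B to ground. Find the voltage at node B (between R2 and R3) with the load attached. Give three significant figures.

At node B, R3 is in parallel with the load: R3‖R_L = 5829 Ω.
Below node A the resistance is R2 + (R3‖R_L) = 6574 Ω, so V_A = 29.4 × 6574/6724 = 28.74 V.
Then V_B = V_A × (R3‖R_L)/(R2 + R3‖R_L) = 28.74 × 5829/6574 = 25.5 V.

V ≈ 25.5 V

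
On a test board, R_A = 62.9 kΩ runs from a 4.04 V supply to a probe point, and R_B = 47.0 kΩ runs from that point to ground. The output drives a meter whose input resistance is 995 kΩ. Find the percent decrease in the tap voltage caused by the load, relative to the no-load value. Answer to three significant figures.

2.63 %

The divider's output (Thévenin) resistance is R_A‖R_B = 26.90 kΩ.
Fractional drop under load = R_th/(R_th + R_L) = 26.90 / (26.90 + 995) = 0.02632.
So the output falls by 2.63 %.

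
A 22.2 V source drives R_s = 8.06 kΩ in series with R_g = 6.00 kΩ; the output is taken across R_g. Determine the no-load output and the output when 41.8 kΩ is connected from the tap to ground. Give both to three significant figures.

Open-circuit: V = 22.2 × 6.00/(8.06 + 6.00) = 9.47 V.
With the load, R_g becomes R_g‖R_L = 5.247 kΩ, so V = 22.2 × 5.247/13.31 = 8.75 V.

Unloaded: 9.47 V; loaded: 8.75 V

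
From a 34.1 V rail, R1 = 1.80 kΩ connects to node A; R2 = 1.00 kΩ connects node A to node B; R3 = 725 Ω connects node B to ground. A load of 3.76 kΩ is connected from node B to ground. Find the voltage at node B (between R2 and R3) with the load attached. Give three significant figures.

V ≈ 6.08 V

At node B, R3 is in parallel with the load: R3‖R_L = 607.8 Ω.
Below node A the resistance is R2 + (R3‖R_L) = 1608 Ω, so V_A = 34.1 × 1608/3408 = 16.09 V.
Then V_B = V_A × (R3‖R_L)/(R2 + R3‖R_L) = 16.09 × 607.8/1608 = 6.08 V.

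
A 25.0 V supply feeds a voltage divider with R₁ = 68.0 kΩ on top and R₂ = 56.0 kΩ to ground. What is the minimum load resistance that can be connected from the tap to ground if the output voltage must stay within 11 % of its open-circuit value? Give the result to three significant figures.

Output resistance R_th = R₁‖R₂ = (68.0 × 56.0)/124.0 = 30.71 kΩ.
The fractional drop is R_th/(R_th + R_L); requiring this ≤ 0.110 gives R_L ≥ R_th(1/0.110 − 1) = 30.71 × 8.091 = 248 kΩ.

R_L(min) ≈ 248 kΩ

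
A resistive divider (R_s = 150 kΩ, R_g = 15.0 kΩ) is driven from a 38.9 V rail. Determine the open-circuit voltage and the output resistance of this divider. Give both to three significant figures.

V_th is the open-circuit tap voltage: 38.9 × 15.0/(150 + 15.0) = 3.54 V.
With the supply zeroed, R_s and R_g appear in parallel from the tap: R_th = R_s‖R_g = (150 × 15.0)/165.0 = 13.6 kΩ.

V_th = 3.54 V, R_th = 13.6 kΩ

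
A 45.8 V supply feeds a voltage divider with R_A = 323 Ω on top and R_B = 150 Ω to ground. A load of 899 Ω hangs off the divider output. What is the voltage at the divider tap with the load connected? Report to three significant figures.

The load sits in parallel with R_B: R_B‖R_L = (150 × 899) / (150 + 899) = 128.6 Ω.
V_out = 45.8 × 128.6 / (323 + 128.6) = 45.8 × 128.6/451.6 = 13.0 V.

V_out ≈ 13.0 V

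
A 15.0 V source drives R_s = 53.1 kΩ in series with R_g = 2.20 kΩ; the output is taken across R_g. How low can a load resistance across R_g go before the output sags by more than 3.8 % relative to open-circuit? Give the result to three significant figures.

R_L(min) ≈ 53.5 kΩ

Output resistance R_th = R_s‖R_g = (53.1 × 2.20)/55.30 = 2.112 kΩ.
The fractional drop is R_th/(R_th + R_L); requiring this ≤ 0.0380 gives R_L ≥ R_th(1/0.0380 − 1) = 2.112 × 25.32 = 53.5 kΩ.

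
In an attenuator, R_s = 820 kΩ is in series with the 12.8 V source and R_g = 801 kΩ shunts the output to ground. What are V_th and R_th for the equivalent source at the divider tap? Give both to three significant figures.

V_th is the open-circuit tap voltage: 12.8 × 801/(820 + 801) = 6.32 V.
With the supply zeroed, R_s and R_g appear in parallel from the tap: R_th = R_s‖R_g = (820 × 801)/1621 = 405 kΩ.

V_th = 6.32 V, R_th = 405 kΩ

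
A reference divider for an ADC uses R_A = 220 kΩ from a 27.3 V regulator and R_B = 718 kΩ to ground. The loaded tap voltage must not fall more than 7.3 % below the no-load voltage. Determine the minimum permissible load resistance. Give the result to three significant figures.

Output resistance R_th = R_A‖R_B = (220 × 718)/938.0 = 168.4 kΩ.
The fractional drop is R_th/(R_th + R_L); requiring this ≤ 0.0730 gives R_L ≥ R_th(1/0.0730 − 1) = 168.4 × 12.70 = 2.14 MΩ.

R_L(min) ≈ 2.14 MΩ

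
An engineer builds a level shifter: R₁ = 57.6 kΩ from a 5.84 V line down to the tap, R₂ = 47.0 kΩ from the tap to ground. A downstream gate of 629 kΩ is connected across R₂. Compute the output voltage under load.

The load sits in parallel with R₂: R₂‖R_L = (47.0 × 629) / (47.0 + 629) = 43.73 kΩ.
V_out = 5.84 × 43.73 / (57.6 + 43.73) = 5.84 × 43.73/101.3 = 2.52 V.
(Unloaded it would have been 2.62 V.)

V_out ≈ 2.52 V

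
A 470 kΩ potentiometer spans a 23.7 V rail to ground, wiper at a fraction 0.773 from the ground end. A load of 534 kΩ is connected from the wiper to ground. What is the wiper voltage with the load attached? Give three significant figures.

V ≈ 15.9 V

The wiper splits the pot into (1−α)R = 106.7 kΩ above and αR = 363.3 kΩ below.
Lower section ‖ load = 216.2 kΩ.
V_wiper = 23.7 × 216.2/(106.7 + 216.2) = 15.9 V.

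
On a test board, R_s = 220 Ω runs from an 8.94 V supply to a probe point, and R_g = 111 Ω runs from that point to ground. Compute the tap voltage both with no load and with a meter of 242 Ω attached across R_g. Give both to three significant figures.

Unloaded: 3.00 V; loaded: 2.30 V

Open-circuit: V = 8.94 × 111/(220 + 111) = 3.00 V.
With the load, R_g becomes R_g‖R_L = 76.10 Ω, so V = 8.94 × 76.10/296.1 = 2.30 V.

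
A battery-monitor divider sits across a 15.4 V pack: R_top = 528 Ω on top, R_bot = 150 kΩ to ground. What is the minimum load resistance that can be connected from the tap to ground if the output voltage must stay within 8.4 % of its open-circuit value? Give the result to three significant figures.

R_L(min) ≈ 5.74 kΩ

Output resistance R_th = R_top‖R_bot = (528 × 150000)/150500 = 526.1 Ω.
The fractional drop is R_th/(R_th + R_L); requiring this ≤ 0.0840 gives R_L ≥ R_th(1/0.0840 − 1) = 526.1 × 10.90 = 5.74 kΩ.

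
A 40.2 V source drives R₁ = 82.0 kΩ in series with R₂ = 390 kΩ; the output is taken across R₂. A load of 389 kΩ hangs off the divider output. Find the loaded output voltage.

V_out ≈ 28.3 V

The load sits in parallel with R₂: R₂‖R_L = (390 × 389) / (390 + 389) = 194.7 kΩ.
V_out = 40.2 × 194.7 / (82.0 + 194.7) = 40.2 × 194.7/276.7 = 28.3 V.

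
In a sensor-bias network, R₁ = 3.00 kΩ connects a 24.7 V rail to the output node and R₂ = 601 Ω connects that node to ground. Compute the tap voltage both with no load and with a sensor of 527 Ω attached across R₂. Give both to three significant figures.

Unloaded: 4.12 V; loaded: 2.11 V

Open-circuit: V = 24.7 × 601/(3000 + 601) = 4.12 V.
With the load, R₂ becomes R₂‖R_L = 280.8 Ω, so V = 24.7 × 280.8/3281 = 2.11 V.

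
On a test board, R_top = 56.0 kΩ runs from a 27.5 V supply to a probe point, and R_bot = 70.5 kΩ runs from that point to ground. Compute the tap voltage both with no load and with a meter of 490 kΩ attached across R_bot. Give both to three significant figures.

Open-circuit: V = 27.5 × 70.5/(56.0 + 70.5) = 15.3 V.
With the load, R_bot becomes R_bot‖R_L = 61.63 kΩ, so V = 27.5 × 61.63/117.6 = 14.4 V.

Unloaded: 15.3 V; loaded: 14.4 V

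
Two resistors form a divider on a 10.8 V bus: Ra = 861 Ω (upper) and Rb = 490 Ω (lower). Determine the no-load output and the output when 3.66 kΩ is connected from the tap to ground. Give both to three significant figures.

Open-circuit: V = 10.8 × 490/(861 + 490) = 3.92 V.
With the load, Rb becomes Rb‖R_L = 432.1 Ω, so V = 10.8 × 432.1/1293 = 3.61 V.

Unloaded: 3.92 V; loaded: 3.61 V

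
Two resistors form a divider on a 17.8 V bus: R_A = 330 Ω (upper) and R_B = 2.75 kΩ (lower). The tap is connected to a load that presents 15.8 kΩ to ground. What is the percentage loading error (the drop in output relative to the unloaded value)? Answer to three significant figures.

The divider's output (Thévenin) resistance is R_A‖R_B = 294.6 Ω.
Fractional drop under load = R_th/(R_th + R_L) = 294.6 / (294.6 + 15800) = 0.01831.
So the output falls by 1.83 %.

1.83 %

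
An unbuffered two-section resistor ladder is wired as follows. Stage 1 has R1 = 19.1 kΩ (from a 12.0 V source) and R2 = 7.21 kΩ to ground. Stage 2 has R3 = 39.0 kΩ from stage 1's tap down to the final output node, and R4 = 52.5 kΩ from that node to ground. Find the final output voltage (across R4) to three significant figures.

Stage 2 presents R3+R4 = 91.50 kΩ as a load on stage 1's tap.
Stage 1's lower leg becomes R2‖(R3+R4) = 6.683 kΩ, so V_mid = 12.0 × 6.683/25.78 = 3.111 V.
Stage 2 is itself unloaded: V_out = V_mid × R4/(R3+R4) = 3.111 × 52.5/91.50 = 1.78 V.

V_out ≈ 1.78 V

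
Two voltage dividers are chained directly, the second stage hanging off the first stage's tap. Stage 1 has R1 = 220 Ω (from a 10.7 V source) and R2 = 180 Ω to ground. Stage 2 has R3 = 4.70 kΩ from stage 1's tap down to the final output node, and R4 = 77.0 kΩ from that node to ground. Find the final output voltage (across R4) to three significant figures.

V_out ≈ 4.53 V

Stage 2 presents R3+R4 = 81700 Ω as a load on stage 1's tap.
Stage 1's lower leg becomes R2‖(R3+R4) = 179.6 Ω, so V_mid = 10.7 × 179.6/399.6 = 4.809 V.
Stage 2 is itself unloaded: V_out = V_mid × R4/(R3+R4) = 4.809 × 77000/81700 = 4.53 V.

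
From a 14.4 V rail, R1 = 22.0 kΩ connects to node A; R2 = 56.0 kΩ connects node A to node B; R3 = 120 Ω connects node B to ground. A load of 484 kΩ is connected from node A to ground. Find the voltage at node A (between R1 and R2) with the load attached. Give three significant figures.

Below node A the series string R2+R3 = 56120 Ω sits in parallel with the 484000 Ω load: 50290 Ω.
V_A = 14.4 × 50290/(22000 + 50290) = 10.0 V.

V ≈ 10.0 V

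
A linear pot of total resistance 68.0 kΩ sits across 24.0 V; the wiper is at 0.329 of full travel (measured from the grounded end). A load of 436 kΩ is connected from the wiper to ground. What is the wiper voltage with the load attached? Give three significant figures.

V ≈ 7.63 V

The wiper splits the pot into (1−α)R = 45.63 kΩ above and αR = 22.37 kΩ below.
Lower section ‖ load = 21.28 kΩ.
V_wiper = 24.0 × 21.28/(45.63 + 21.28) = 7.63 V.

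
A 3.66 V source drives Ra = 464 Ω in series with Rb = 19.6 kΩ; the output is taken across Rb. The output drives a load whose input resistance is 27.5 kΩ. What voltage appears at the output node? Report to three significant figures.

The load sits in parallel with Rb: Rb‖R_L = (19600 × 27500) / (19600 + 27500) = 11440 Ω.
V_out = 3.66 × 11440 / (464 + 11440) = 3.66 × 11440/11910 = 3.52 V.

V_out ≈ 3.52 V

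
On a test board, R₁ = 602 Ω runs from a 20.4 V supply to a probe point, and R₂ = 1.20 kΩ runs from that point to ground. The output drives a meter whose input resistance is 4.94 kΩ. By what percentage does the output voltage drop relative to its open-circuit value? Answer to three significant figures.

The divider's output (Thévenin) resistance is R₁‖R₂ = 400.9 Ω.
Fractional drop under load = R_th/(R_th + R_L) = 400.9 / (400.9 + 4940) = 0.07506.
So the output falls by 7.51 %.

7.51 %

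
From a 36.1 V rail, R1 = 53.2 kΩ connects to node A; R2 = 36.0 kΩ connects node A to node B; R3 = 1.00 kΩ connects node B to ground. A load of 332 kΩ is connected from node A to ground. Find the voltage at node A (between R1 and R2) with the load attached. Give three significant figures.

V ≈ 13.9 V

Below node A the series string R2+R3 = 37.00 kΩ sits in parallel with the 332 kΩ load: 33.29 kΩ.
V_A = 36.1 × 33.29/(53.2 + 33.29) = 13.9 V.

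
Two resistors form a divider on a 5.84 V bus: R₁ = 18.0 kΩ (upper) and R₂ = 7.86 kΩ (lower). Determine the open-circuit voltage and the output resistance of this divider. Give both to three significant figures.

V_th = 1.78 V, R_th = 5.47 kΩ

V_th is the open-circuit tap voltage: 5.84 × 7.86/(18.0 + 7.86) = 1.78 V.
With the supply zeroed, R₁ and R₂ appear in parallel from the tap: R_th = R₁‖R₂ = (18.0 × 7.86)/25.86 = 5.47 kΩ.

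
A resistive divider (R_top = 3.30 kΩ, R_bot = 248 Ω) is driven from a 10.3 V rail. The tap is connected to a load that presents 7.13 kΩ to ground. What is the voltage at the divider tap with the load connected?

V_out ≈ 0.697 V

The load sits in parallel with R_bot: R_bot‖R_L = (248 × 7130) / (248 + 7130) = 239.7 Ω.
V_out = 10.3 × 239.7 / (3300 + 239.7) = 10.3 × 239.7/3540 = 0.697 V.
(Unloaded it would have been 0.720 V.)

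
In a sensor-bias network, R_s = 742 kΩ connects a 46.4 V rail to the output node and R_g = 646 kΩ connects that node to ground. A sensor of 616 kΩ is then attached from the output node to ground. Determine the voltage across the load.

V_out ≈ 13.8 V

The load sits in parallel with R_g: R_g‖R_L = (646 × 616) / (646 + 616) = 315.3 kΩ.
V_out = 46.4 × 315.3 / (742 + 315.3) = 46.4 × 315.3/1057 = 13.8 V.
(Unloaded it would have been 21.6 V.)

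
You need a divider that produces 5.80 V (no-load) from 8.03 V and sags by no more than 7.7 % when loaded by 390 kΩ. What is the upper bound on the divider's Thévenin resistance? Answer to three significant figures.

R_th ≤ 32.5 kΩ

Loading drop = R_th/(R_th + R_L) ≤ 0.0770, so R_th ≤ R_L · ε/(1−ε) = 390 kΩ × 0.0770/0.9230 = 32.5 kΩ.
(Any R1, R2 with R2/(R1+R2) = 0.722 and R1‖R2 ≤ 32.5 kΩ will meet the spec.)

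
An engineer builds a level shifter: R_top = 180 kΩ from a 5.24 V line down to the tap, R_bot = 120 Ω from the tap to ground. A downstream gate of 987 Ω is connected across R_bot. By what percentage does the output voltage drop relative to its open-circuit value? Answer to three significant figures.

10.8 %

The divider's output (Thévenin) resistance is R_top‖R_bot = 119.9 Ω.
Fractional drop under load = R_th/(R_th + R_L) = 119.9 / (119.9 + 987) = 0.1083.
So the output falls by 10.8 %.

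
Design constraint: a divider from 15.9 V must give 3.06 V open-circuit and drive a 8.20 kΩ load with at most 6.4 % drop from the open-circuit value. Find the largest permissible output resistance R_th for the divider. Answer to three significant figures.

R_th ≤ 561 Ω

Loading drop = R_th/(R_th + R_L) ≤ 0.0640, so R_th ≤ R_L · ε/(1−ε) = 8.20 kΩ × 0.0640/0.9360 = 561 Ω.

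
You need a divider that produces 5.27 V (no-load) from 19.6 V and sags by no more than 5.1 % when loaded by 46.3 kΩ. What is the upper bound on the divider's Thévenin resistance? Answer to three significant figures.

R_th ≤ 2.49 kΩ

Loading drop = R_th/(R_th + R_L) ≤ 0.0510, so R_th ≤ R_L · ε/(1−ε) = 46.3 kΩ × 0.0510/0.9490 = 2.49 kΩ.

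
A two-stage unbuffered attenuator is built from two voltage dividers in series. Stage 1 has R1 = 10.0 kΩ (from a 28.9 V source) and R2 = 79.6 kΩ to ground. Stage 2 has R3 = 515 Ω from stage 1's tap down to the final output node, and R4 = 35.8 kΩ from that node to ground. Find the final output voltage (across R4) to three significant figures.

Stage 2 presents R3+R4 = 36320 Ω as a load on stage 1's tap.
Stage 1's lower leg becomes R2‖(R3+R4) = 24940 Ω, so V_mid = 28.9 × 24940/34940 = 20.63 V.
Stage 2 is itself unloaded: V_out = V_mid × R4/(R3+R4) = 20.63 × 35800/36320 = 20.3 V.

V_out ≈ 20.3 V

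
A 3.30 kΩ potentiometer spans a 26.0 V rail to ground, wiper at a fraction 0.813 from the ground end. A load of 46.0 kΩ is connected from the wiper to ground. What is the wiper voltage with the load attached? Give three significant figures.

V ≈ 20.9 V

The wiper splits the pot into (1−α)R = 617.1 Ω above and αR = 2683 Ω below.
Lower section ‖ load = 2535 Ω.
V_wiper = 26.0 × 2535/(617.1 + 2535) = 20.9 V.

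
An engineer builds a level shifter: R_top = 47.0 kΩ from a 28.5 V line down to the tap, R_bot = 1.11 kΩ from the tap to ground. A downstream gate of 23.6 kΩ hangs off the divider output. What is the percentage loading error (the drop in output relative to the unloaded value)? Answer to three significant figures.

The divider's output (Thévenin) resistance is R_top‖R_bot = 1.084 kΩ.
Fractional drop under load = R_th/(R_th + R_L) = 1.084 / (1.084 + 23.6) = 0.04393.
So the output falls by 4.39 %.

4.39 %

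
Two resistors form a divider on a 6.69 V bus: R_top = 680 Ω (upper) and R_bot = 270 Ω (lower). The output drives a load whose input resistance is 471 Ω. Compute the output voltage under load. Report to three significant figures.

V_out ≈ 1.35 V

The load sits in parallel with R_bot: R_bot‖R_L = (270 × 471) / (270 + 471) = 171.6 Ω.
V_out = 6.69 × 171.6 / (680 + 171.6) = 6.69 × 171.6/851.6 = 1.35 V.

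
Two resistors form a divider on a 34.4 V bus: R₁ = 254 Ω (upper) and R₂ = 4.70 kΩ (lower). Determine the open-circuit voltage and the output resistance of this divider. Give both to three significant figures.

V_th is the open-circuit tap voltage: 34.4 × 4700/(254 + 4700) = 32.6 V.
With the supply zeroed, R₁ and R₂ appear in parallel from the tap: R_th = R₁‖R₂ = (254 × 4700)/4954 = 241 Ω.

V_th = 32.6 V, R_th = 241 Ω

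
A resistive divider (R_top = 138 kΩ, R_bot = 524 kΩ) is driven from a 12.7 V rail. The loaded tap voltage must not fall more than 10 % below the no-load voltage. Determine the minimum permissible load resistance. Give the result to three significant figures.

R_L(min) ≈ 983 kΩ

Output resistance R_th = R_top‖R_bot = (138 × 524)/662.0 = 109.2 kΩ.
The fractional drop is R_th/(R_th + R_L); requiring this ≤ 0.100 gives R_L ≥ R_th(1/0.100 − 1) = 109.2 × 9.000 = 983 kΩ.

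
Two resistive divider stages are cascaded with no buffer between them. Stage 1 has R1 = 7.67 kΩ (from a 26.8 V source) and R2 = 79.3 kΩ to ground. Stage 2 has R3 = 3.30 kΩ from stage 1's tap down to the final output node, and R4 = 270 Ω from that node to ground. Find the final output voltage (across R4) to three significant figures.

Stage 2 presents R3+R4 = 3570 Ω as a load on stage 1's tap.
Stage 1's lower leg becomes R2‖(R3+R4) = 3416 Ω, so V_mid = 26.8 × 3416/11090 = 8.258 V.
Stage 2 is itself unloaded: V_out = V_mid × R4/(R3+R4) = 8.258 × 270/3570 = 0.625 V.

V_out ≈ 0.625 V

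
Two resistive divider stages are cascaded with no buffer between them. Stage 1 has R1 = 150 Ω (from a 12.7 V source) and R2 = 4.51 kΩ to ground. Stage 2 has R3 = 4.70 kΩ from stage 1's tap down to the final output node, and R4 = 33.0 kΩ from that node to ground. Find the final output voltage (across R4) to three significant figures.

Stage 2 presents R3+R4 = 37700 Ω as a load on stage 1's tap.
Stage 1's lower leg becomes R2‖(R3+R4) = 4028 Ω, so V_mid = 12.7 × 4028/4178 = 12.24 V.
Stage 2 is itself unloaded: V_out = V_mid × R4/(R3+R4) = 12.24 × 33000/37700 = 10.7 V.

V_out ≈ 10.7 V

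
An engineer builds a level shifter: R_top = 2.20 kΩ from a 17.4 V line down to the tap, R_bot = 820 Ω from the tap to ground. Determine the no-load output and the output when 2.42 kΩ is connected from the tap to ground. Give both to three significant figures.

Open-circuit: V = 17.4 × 820/(2200 + 820) = 4.72 V.
With the load, R_bot becomes R_bot‖R_L = 612.5 Ω, so V = 17.4 × 612.5/2812 = 3.79 V.

Unloaded: 4.72 V; loaded: 3.79 V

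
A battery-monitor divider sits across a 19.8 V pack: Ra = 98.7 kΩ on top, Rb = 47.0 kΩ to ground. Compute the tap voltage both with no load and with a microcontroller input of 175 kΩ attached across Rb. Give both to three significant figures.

Unloaded: 6.39 V; loaded: 5.40 V

Open-circuit: V = 19.8 × 47.0/(98.7 + 47.0) = 6.39 V.
With the load, Rb becomes Rb‖R_L = 37.05 kΩ, so V = 19.8 × 37.05/135.7 = 5.40 V.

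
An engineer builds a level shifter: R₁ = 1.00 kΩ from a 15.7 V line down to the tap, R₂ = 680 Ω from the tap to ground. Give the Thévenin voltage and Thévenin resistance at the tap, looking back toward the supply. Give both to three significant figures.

V_th is the open-circuit tap voltage: 15.7 × 680/(1000 + 680) = 6.35 V.
With the supply zeroed, R₁ and R₂ appear in parallel from the tap: R_th = R₁‖R₂ = (1000 × 680)/1680 = 405 Ω.

V_th = 6.35 V, R_th = 405 Ω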